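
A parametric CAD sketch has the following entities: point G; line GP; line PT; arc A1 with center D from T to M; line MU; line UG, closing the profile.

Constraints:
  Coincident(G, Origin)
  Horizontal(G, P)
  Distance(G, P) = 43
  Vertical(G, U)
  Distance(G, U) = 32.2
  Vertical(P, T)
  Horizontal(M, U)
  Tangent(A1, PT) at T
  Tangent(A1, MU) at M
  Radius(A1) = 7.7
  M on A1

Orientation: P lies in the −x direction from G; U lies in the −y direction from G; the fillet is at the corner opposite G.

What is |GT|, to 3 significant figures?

49.5

G is at the origin; GP is horizontal with |GP| = 43.0 and P on the −x side, so P = (-43.0, 0.00). G and U share the same x with |GU| = 32.2 and U on the −y side, so U = (0.00, -32.2). The virtual corner opposite G is at (-43.0, -32.2). Since A1 is tangent to PT there, DT ⟂ PT and tangency of A1 to MU means the radius DM is perpendicular to MU, with radius 7.7, so the center D sits 7.7 in from both sides at D = (-35.3, -24.5). That places the tangent points at T = (-43.0, -24.5) on PT and M = (-35.3, -32.2) on MU. Then |GT| = |T − G| = 49.5.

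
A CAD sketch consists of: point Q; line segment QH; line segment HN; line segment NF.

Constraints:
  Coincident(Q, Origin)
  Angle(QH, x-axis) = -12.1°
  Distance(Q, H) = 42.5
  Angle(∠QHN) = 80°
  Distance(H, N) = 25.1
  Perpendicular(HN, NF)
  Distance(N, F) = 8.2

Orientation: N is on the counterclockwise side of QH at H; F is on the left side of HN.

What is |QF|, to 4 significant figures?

38.03

∠QHN = 80.0°, so HN runs at -12.1° + (180° − 80.0°) = 87.90° from the x-axis; with |HN| = 25.1, N = H + 25.1·(cos 87.90°, sin 87.90°) = (42.48, 16.17). HN is perpendicular to NF; with |NF| = 8.2 on the left of HN, F = N + 8.2·(-0.9993, 0.03664) = (34.28, 16.47). Then |QF| = |F − Q| = 38.03.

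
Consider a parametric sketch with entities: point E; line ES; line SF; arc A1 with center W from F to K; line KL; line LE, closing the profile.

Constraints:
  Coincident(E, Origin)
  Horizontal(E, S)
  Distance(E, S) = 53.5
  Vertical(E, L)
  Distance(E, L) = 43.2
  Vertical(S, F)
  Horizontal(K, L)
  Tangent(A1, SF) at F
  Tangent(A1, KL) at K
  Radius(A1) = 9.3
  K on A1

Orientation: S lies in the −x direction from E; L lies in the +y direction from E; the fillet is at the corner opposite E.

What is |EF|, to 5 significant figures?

63.336

The virtual corner opposite E is at (-53.500, 43.200). Tangency of A1 to SF means the radius WF is perpendicular to SF and since A1 is tangent to KL there, WK ⟂ KL, with radius 9.3, so the center W sits 9.3 in from both sides at W = (-44.200, 33.900). That places the tangent points at F = (-53.500, 33.900) on SF and K = (-44.200, 43.200) on KL. Then |EF| = |F − E| = 63.336.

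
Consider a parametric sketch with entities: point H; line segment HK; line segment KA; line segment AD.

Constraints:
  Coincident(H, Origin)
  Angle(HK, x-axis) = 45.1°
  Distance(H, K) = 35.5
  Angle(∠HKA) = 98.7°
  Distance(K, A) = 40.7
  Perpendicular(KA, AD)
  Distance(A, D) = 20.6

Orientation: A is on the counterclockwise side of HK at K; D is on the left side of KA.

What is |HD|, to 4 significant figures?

48.30

H is at the origin; HK runs at 45.1° with length 35.5, so K = 35.5·(cos 45.1°, sin 45.1°) = (25.06, 25.15). ∠HKA = 98.7°, so KA runs at 45.1° + (180° − 98.7°) = 126.4° from the x-axis; with |KA| = 40.7, A = K + 40.7·(cos 126.4°, sin 126.4°) = (0.9063, 57.91). KA is perpendicular to AD; with |AD| = 20.6 on the left of KA, D = A + 20.6·(-0.8049, -0.5934) = (-15.67, 45.68). Then |HD| = |D − H| = 48.30.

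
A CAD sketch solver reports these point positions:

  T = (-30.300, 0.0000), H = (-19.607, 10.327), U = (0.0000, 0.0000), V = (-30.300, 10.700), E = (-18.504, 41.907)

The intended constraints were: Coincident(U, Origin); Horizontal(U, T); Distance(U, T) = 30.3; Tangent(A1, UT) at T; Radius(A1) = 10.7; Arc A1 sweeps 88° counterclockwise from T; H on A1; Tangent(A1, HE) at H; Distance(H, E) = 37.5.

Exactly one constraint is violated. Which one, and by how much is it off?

Distance(H, E) = 37.5 — off by 5.90.

U = (0.00, 0.00) ✓; U.y = 0.00, T.y = 0.00 ✓; |UT| = 30.30 ✓; ∠(VT, TU) = 90.00° ✓; |VT| = 10.70 ✓; bearing(V→H) − bearing(V→T) = 88.00° ✓; |VH| = 10.70 ✓; ∠(VH, HE) = 90.00° ✓; |HE| = 31.60 ✗.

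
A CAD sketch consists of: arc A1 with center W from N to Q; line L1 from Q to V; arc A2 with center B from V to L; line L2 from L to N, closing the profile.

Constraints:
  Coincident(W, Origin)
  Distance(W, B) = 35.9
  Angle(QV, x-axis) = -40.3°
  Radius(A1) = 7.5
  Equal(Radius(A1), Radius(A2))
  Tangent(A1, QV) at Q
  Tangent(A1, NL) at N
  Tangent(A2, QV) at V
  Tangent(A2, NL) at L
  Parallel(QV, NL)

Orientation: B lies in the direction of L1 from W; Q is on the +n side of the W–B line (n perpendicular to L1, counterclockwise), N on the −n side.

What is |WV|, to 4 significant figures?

36.68

Tangency of A1 to both parallel lines with radius 7.5 puts Q and N at W ± 7.5·n: Q = (4.851, 5.720), N = (-4.851, -5.720). Equal radii place V and L the same way about B: V = B + 7.5·n = (32.23, -17.50), L = B − 7.5·n = (22.53, -28.94). Then |WV| = |V − W| = 36.68.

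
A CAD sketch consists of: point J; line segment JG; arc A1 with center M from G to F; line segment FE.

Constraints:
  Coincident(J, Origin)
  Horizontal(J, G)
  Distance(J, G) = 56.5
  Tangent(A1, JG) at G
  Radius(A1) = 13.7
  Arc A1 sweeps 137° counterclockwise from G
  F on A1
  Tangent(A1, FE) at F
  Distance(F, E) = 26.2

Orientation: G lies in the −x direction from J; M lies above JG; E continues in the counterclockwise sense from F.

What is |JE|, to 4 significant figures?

78.28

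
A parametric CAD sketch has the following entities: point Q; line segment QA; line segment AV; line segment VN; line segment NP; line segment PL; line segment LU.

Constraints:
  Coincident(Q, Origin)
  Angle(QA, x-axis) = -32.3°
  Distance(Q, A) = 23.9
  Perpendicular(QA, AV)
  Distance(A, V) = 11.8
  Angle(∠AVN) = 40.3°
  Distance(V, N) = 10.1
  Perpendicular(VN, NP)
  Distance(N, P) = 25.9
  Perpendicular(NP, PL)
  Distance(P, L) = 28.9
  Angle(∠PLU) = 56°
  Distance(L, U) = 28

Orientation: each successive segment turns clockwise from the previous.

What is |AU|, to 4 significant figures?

13.11

Q is at the origin; QA runs at -32.3° with length 23.9, so A = (20.20, -12.77). QA ⟂ AV, so AV runs at -122.3°; with |AV| = 11.8, V = (13.90, -22.75). ∠AVN = 40.3° gives VN at 98.00° from the x-axis; with |VN| = 10.1, N = (12.49, -12.74). VN ⟂ NP, so NP runs at 8.000°; with |NP| = 25.9, P = (38.14, -9.139). NP is perpendicular to PL, so PL runs at -82.00°; with |PL| = 28.9, L = (42.16, -37.76). ∠PLU = 56.0° gives LU at 154.0° from the x-axis; with |LU| = 28.0, U = (16.99, -25.48). Then |AU| = |U − A| = 13.11.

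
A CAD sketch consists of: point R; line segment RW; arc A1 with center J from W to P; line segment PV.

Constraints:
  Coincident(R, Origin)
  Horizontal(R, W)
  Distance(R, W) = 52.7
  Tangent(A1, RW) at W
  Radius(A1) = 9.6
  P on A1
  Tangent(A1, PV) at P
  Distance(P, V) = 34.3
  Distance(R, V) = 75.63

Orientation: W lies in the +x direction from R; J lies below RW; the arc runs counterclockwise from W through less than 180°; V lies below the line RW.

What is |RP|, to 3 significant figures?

46.6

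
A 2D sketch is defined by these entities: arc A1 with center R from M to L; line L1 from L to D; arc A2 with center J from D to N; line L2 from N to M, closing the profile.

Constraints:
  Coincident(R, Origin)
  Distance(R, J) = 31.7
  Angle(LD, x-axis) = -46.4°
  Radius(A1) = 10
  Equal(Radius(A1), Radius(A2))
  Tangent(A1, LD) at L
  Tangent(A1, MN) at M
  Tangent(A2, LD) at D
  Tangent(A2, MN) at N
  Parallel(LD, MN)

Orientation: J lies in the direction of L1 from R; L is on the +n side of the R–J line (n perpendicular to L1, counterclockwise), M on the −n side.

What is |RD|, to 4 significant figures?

33.24

The slot axis is L1's direction at -46.4°, so u = (cos -46.4°, sin -46.4°) = (0.6896, -0.7242) and n = (−sin -46.4°, cos -46.4°) = (0.7242, 0.6896). R is at the origin and J lies 31.7 along u from R, so J = 31.7·u = (21.86, -22.96). Tangency of A1 to both parallel lines with radius 10.0 puts L and M at R ± 10.0·n: L = (7.242, 6.896), M = (-7.242, -6.896). Equal radii place D and N the same way about J: D = J + 10.0·n = (29.10, -16.06), N = J − 10.0·n = (14.62, -29.85). Then |RD| = |D − R| = 33.24.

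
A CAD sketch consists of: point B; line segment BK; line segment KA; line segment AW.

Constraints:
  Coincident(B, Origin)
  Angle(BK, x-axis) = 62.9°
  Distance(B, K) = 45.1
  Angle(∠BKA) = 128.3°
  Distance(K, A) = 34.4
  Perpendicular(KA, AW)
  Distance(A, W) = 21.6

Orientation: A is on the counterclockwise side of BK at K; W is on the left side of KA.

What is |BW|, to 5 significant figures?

63.859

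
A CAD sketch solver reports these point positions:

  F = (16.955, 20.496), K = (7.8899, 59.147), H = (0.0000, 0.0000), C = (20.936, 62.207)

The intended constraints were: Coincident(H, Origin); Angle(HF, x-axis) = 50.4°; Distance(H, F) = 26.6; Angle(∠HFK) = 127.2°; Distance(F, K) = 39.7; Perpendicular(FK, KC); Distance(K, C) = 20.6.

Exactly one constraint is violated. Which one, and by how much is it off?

Distance(K, C) = 20.6 — off by 7.20.

H = (0.00, 0.00) ✓; HF at 50.40° ✓; |HF| = 26.60 ✓; ∠HFK = 127.2° ✓; |FK| = 39.70 ✓; ∠(FK, KC) = 90.00° ✓; |KC| = 13.40 ✗.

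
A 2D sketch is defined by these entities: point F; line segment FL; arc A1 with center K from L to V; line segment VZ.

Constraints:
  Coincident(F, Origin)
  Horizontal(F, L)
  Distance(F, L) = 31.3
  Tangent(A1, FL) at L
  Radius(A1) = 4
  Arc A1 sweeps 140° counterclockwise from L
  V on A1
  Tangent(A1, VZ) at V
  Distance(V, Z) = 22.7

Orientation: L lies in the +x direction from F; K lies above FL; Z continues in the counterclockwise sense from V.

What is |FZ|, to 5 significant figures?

27.214

F is at the origin; F and L share the same y with |FL| = 31.3 and L on the +x side, so L = (31.300, 0.0000). Tangency of A1 to FL means the radius KL is perpendicular to FL, so K = L + (0, 4) = (31.300, 4.0000). On A1, L sits at bearing -90° from K; a 140° counterclockwise sweep puts V at bearing 50°, so V = K + 4.0·(cos 50°, sin 50°) = (33.871, 7.0642). The tangent condition forces KV to be normal to VZ, so VZ runs along (−sin 50°, cos 50°); with |VZ| = 22.7, Z = (16.482, 21.655). Then |FZ| = |Z − F| = 27.214.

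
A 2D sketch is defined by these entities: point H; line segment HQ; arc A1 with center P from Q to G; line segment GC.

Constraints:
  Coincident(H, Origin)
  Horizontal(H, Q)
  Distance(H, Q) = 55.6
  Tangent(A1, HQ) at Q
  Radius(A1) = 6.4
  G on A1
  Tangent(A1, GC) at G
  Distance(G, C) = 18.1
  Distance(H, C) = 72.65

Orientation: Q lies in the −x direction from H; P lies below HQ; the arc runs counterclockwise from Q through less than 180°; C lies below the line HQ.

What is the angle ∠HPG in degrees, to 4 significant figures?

143.7°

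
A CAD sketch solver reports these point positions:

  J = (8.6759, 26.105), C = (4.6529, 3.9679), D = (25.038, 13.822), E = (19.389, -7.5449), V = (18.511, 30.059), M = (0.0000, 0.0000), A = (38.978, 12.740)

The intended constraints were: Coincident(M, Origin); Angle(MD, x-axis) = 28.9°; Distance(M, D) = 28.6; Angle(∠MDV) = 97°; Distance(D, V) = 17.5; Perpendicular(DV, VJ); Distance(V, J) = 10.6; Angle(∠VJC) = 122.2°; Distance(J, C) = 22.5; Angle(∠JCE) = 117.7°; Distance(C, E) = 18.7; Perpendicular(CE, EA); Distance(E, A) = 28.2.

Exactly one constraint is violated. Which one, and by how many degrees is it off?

Perpendicular(CE, EA) — off by 6.00°.

M = (0.00, 0.00) ✓; MD at 28.90° ✓; |MD| = 28.60 ✓; ∠MDV = 97.00° ✓; |DV| = 17.50 ✓; ∠(DV, VJ) = 90.00° ✓; |VJ| = 10.60 ✓; ∠VJC = 122.2° ✓; |JC| = 22.50 ✓; ∠JCE = 117.7° ✓; |CE| = 18.70 ✓; ∠(CE, EA) = 84.00° ✗; |EA| = 28.20 ✓.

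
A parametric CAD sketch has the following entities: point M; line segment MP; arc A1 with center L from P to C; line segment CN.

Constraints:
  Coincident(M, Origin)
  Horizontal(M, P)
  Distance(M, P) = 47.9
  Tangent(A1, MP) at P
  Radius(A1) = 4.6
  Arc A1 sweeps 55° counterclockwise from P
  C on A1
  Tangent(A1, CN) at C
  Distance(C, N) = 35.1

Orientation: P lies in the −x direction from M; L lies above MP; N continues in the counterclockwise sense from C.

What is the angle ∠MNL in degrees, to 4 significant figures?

80.47°

M is at the origin; M and P share the same y with |MP| = 47.9 and P on the −x side, so P = (-47.90, 0.000). The tangent condition forces LP to be normal to MP, so L = P + (0, 4.6) = (-47.90, 4.600). On A1, P sits at bearing -90° from L; a 55° counterclockwise sweep puts C at bearing -35°, so C = L + 4.6·(cos -35°, sin -35°) = (-44.13, 1.962). Since A1 is tangent to CN there, LC ⟂ CN, so CN runs along (−sin -35°, cos -35°); with |CN| = 35.1, N = (-24.00, 30.71). Then cos ∠MNL = NM·NL / (|NM||NL|), giving 80.47°.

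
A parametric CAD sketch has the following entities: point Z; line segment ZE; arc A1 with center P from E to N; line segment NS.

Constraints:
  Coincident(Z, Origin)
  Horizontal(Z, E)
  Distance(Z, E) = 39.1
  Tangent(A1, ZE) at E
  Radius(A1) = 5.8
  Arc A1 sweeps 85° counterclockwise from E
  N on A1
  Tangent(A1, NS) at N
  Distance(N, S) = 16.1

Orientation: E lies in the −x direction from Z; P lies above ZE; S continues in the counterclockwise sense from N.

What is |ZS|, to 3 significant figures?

38.4

Z is at the origin; ZE is horizontal with |ZE| = 39.1 and E on the −x side, so E = (-39.1, 0.00). Since A1 is tangent to ZE there, PE ⟂ ZE, so P = E + (0, 5.8) = (-39.1, 5.80). On A1, E sits at bearing -90° from P; an 85° counterclockwise sweep puts N at bearing -5°, so N = P + 5.8·(cos -5°, sin -5°) = (-33.3, 5.29). Since A1 is tangent to NS there, PN ⟂ NS, so NS runs along (−sin -5°, cos -5°); with |NS| = 16.1, S = (-31.9, 21.3). Then |ZS| = |S − Z| = 38.4.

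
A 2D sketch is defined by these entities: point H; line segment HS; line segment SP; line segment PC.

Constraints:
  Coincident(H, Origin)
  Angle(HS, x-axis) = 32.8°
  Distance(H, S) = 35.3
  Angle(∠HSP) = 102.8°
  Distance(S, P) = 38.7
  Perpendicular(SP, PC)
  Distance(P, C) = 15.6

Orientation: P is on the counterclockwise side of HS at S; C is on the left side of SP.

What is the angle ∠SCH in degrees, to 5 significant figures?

43.983°

H is at the origin; HS runs at 32.8° with length 35.3, so S = 35.3·(cos 32.8°, sin 32.8°) = (29.672, 19.122). ∠HSP = 102.8°, so SP runs at 32.8° + (180° − 102.8°) = 110.00° from the x-axis; with |SP| = 38.7, P = S + 38.7·(cos 110.00°, sin 110.00°) = (16.436, 55.488). The perpendicularity gives PC at right angles to SP; with |PC| = 15.6 on the left of SP, C = P + 15.6·(-0.93969, -0.34202) = (1.7766, 50.153). Then cos ∠SCH = CS·CH / (|CS||CH|), giving 43.983°.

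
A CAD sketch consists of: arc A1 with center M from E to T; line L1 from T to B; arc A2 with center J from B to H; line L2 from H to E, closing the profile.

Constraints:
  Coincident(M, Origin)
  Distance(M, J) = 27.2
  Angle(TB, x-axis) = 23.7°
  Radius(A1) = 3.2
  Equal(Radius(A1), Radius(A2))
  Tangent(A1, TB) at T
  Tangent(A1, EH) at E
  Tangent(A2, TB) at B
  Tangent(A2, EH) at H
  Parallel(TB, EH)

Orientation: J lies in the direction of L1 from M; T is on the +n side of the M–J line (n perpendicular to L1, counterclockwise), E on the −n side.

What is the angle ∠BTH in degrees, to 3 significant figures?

13.2°

The slot axis is L1's direction at 23.7°, so u = (cos 23.7°, sin 23.7°) = (0.916, 0.402) and n = (−sin 23.7°, cos 23.7°) = (-0.402, 0.916). M is at the origin and J lies 27.2 along u from M, so J = 27.2·u = (24.9, 10.9). Tangency of A1 to both parallel lines with radius 3.2 puts T and E at M ± 3.2·n: T = (-1.29, 2.93), E = (1.29, -2.93). Equal radii place B and H the same way about J: B = J + 3.2·n = (23.6, 13.9), H = J − 3.2·n = (26.2, 8.00). Then cos ∠BTH = TB·TH / (|TB||TH|), giving 13.2°.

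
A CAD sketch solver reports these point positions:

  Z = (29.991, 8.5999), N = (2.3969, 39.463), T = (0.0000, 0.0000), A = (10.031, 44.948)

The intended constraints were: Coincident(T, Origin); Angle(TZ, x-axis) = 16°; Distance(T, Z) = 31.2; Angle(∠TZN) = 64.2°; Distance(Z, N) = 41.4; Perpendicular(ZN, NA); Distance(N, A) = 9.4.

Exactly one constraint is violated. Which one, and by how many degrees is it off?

Perpendicular(ZN, NA) — off by 6.10°.

T = (0.00, 0.00) ✓; TZ at 16.00° ✓; |TZ| = 31.20 ✓; ∠TZN = 64.20° ✓; |ZN| = 41.40 ✓; ∠(ZN, NA) = 96.10° ✗; |NA| = 9.400 ✓.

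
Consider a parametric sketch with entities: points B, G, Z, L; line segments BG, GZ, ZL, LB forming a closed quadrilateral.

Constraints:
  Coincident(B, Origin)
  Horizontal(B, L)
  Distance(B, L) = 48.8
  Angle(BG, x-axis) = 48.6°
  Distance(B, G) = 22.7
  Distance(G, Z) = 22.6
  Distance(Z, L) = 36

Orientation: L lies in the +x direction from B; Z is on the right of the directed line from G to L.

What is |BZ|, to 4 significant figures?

14.32

Checks: |GZ| = 22.60 ✓; |ZL| = 36.00 ✓.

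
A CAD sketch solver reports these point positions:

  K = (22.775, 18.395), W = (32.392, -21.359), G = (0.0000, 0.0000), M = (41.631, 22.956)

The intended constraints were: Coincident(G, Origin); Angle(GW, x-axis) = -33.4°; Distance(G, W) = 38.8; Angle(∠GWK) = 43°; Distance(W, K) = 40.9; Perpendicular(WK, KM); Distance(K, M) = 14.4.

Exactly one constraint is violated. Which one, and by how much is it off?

Distance(K, M) = 14.4 — off by 5.00.

G = (0.00, 0.00) ✓; GW at -33.40° ✓; |GW| = 38.80 ✓; ∠GWK = 43.00° ✓; |WK| = 40.90 ✓; ∠(WK, KM) = 90.00° ✓; |KM| = 19.40 ✗.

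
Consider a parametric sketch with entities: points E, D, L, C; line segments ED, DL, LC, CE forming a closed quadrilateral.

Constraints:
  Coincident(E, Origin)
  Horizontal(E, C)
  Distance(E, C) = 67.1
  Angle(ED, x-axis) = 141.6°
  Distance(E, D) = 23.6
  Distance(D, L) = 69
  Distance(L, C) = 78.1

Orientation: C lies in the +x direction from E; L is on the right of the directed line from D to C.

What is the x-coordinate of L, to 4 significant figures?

6.740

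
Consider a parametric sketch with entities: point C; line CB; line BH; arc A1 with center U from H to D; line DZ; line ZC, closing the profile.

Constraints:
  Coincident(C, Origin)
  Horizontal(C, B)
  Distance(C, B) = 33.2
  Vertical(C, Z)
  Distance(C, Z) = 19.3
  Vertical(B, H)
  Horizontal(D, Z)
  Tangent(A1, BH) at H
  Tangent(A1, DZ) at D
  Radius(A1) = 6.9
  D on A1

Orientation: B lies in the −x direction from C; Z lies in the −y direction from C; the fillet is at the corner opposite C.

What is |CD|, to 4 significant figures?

32.62

The virtual corner opposite C is at (-33.20, -19.30). The tangent condition forces UH to be normal to BH and since A1 is tangent to DZ there, UD ⟂ DZ, with radius 6.9, so the center U sits 6.9 in from both sides at U = (-26.30, -12.40). That places the tangent points at H = (-33.20, -12.40) on BH and D = (-26.30, -19.30) on DZ. Then |CD| = |D − C| = 32.62.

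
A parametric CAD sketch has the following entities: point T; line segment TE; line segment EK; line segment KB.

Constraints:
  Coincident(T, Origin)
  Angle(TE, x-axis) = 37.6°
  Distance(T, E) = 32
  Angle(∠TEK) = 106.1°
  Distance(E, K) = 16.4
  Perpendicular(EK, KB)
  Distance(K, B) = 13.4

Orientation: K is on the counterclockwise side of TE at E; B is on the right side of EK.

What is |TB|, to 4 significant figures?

50.87

T is at the origin; TE runs at 37.6° with length 32.0, so E = 32.0·(cos 37.6°, sin 37.6°) = (25.35, 19.52). ∠TEK = 106.1°, so EK runs at 37.6° + (180° − 106.1°) = 111.5° from the x-axis; with |EK| = 16.4, K = E + 16.4·(cos 111.5°, sin 111.5°) = (19.34, 34.78). EK ⟂ KB; with |KB| = 13.4 on the right of EK, B = K + 13.4·(0.9304, 0.3665) = (31.81, 39.69). Then |TB| = |B − T| = 50.87.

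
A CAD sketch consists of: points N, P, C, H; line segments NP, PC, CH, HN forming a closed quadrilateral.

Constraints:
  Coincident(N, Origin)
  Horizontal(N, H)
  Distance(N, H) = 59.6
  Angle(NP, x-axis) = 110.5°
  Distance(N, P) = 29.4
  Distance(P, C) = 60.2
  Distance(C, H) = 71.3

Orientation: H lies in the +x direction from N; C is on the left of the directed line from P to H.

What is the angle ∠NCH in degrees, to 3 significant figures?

47.7°

N is at the origin; NH is horizontal with |NH| = 59.6 and H in +x, so H = (59.6, 0). NP runs at 110.5° with |NP| = 29.4, so P = (-10.3, 27.5). C is determined by |PC| = 60.2 and |CH| = 71.3 together: it lies at the intersection of circle(P, 60.2) and circle(H, 71.3). With |PH| = 75.1, the foot of the radical line on PH is 27.8 from P and the perpendicular offset is √(60.2² − 27.8²) = 53.4. Taking the left-of-PH solution: C = (35.2, 67.0).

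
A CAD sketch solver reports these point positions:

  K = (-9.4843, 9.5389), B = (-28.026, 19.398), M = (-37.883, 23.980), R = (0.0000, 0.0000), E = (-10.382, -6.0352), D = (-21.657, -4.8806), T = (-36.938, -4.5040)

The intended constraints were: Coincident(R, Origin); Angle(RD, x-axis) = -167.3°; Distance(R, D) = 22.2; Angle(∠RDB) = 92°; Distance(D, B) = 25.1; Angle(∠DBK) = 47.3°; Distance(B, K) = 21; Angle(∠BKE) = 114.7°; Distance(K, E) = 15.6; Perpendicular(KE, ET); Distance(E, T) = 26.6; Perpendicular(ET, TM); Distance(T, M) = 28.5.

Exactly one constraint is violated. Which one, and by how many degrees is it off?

Perpendicular(ET, TM) — off by 5.20°.

R = (0.00, 0.00) ✓; RD at -167.3° ✓; |RD| = 22.20 ✓; ∠RDB = 92.00° ✓; |DB| = 25.10 ✓; ∠DBK = 47.30° ✓; |BK| = 21.00 ✓; ∠BKE = 114.7° ✓; |KE| = 15.60 ✓; ∠(KE, ET) = 90.00° ✓; |ET| = 26.60 ✓; ∠(ET, TM) = 84.80° ✗; |TM| = 28.50 ✓.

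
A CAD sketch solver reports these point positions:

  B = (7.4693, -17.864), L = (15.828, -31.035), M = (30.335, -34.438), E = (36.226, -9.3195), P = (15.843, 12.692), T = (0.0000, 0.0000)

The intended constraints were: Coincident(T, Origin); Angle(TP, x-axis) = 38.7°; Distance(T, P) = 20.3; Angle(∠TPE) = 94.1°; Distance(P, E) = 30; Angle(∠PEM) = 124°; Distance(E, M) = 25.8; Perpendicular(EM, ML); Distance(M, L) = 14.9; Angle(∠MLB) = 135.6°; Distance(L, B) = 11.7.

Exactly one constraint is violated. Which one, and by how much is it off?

Distance(L, B) = 11.7 — off by 3.90.

T = (0.00, 0.00) ✓; TP at 38.70° ✓; |TP| = 20.30 ✓; ∠TPE = 94.10° ✓; |PE| = 30.00 ✓; ∠PEM = 124.0° ✓; |EM| = 25.80 ✓; ∠(EM, ML) = 90.00° ✓; |ML| = 14.90 ✓; ∠MLB = 135.6° ✓; |LB| = 15.60 ✗.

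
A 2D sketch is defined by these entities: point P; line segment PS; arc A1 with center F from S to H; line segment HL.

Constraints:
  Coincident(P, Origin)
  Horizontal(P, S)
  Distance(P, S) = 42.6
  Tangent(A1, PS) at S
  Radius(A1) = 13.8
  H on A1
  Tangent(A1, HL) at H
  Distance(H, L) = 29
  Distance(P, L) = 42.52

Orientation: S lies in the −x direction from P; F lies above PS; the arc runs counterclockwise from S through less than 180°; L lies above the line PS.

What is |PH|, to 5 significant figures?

30.980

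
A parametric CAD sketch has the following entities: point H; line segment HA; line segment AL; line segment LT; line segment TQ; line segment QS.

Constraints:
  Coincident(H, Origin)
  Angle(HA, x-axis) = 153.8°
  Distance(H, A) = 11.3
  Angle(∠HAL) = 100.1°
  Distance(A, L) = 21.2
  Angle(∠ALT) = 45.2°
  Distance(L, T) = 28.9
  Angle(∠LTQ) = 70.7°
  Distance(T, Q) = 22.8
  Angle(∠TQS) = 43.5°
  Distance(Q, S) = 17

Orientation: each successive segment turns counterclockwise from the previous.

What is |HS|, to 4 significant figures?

10.17

H is at the origin; HA runs at 153.8° with length 11.3, so A = (-10.14, 4.989). ∠HAL = 100.1° gives AL at -126.3° from the x-axis; with |AL| = 21.2, L = (-22.69, -12.10). ∠ALT = 45.2° gives LT at 8.500° from the x-axis; with |LT| = 28.9, T = (5.893, -7.825). ∠LTQ = 70.7° gives TQ at 117.8° from the x-axis; with |TQ| = 22.8, Q = (-4.741, 12.34). ∠TQS = 43.5° gives QS at -105.7° from the x-axis; with |QS| = 17.0, S = (-9.341, -4.022). Then |HS| = |S − H| = 10.17.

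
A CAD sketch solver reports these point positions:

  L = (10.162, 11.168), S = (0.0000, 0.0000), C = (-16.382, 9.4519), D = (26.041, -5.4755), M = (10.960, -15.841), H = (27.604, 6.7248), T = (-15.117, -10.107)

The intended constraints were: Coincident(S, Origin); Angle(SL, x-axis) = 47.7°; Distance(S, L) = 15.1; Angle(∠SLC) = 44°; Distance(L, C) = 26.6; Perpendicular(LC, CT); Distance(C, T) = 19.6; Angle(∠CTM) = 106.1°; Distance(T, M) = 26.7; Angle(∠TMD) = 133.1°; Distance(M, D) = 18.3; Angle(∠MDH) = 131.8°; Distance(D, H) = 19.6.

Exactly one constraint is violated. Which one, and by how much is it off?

Distance(D, H) = 19.6 — off by 7.30.

S = (0.00, 0.00) ✓; SL at 47.70° ✓; |SL| = 15.10 ✓; ∠SLC = 44.00° ✓; |LC| = 26.60 ✓; ∠(LC, CT) = 90.00° ✓; |CT| = 19.60 ✓; ∠CTM = 106.1° ✓; |TM| = 26.70 ✓; ∠TMD = 133.1° ✓; |MD| = 18.30 ✓; ∠MDH = 131.8° ✓; |DH| = 12.30 ✗.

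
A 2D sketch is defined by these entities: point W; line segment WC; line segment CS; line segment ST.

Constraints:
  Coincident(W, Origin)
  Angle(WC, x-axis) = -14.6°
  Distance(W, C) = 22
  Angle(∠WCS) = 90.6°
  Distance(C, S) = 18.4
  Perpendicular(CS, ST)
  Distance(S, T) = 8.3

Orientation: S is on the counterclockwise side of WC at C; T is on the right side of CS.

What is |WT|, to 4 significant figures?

35.57

W is at the origin; WC runs at -14.6° with length 22.0, so C = 22.0·(cos -14.6°, sin -14.6°) = (21.29, -5.546). ∠WCS = 90.6°, so CS runs at -14.6° + (180° − 90.6°) = 74.80° from the x-axis; with |CS| = 18.4, S = C + 18.4·(cos 74.80°, sin 74.80°) = (26.11, 12.21). The perpendicularity gives ST at right angles to CS; with |ST| = 8.3 on the right of CS, T = S + 8.3·(0.9650, -0.2622) = (34.12, 10.03). Then |WT| = |T − W| = 35.57.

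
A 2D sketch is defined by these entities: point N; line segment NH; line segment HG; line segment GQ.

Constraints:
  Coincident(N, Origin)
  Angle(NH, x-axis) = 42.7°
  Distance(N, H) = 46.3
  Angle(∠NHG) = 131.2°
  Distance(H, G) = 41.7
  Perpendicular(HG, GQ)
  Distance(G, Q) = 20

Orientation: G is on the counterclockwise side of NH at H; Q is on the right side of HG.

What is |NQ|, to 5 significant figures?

90.662

∠NHG = 131.2°, so HG runs at 42.7° + (180° − 131.2°) = 91.500° from the x-axis; with |HG| = 41.7, G = H + 41.7·(cos 91.500°, sin 91.500°) = (32.935, 73.085). HG is perpendicular to GQ; with |GQ| = 20.0 on the right of HG, Q = G + 20.0·(0.99966, 0.026177) = (52.928, 73.608). Then |NQ| = |Q − N| = 90.662.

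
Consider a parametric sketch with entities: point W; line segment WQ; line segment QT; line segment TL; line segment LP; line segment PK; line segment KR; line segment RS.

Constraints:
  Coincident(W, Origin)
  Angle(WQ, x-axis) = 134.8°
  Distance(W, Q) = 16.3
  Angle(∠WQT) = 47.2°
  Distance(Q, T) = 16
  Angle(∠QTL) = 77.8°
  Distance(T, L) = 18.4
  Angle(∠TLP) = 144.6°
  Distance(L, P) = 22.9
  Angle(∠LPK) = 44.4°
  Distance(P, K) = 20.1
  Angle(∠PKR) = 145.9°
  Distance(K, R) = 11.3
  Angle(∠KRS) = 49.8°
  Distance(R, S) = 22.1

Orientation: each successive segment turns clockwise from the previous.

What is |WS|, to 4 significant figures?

14.33

∠PKR = 145.9° gives KR at 54.70° from the x-axis; with |KR| = 11.3, R = (-8.164, 7.311). ∠KRS = 49.8° gives RS at -75.50° from the x-axis; with |RS| = 22.1, S = (-2.631, -14.09). Then |WS| = |S − W| = 14.33.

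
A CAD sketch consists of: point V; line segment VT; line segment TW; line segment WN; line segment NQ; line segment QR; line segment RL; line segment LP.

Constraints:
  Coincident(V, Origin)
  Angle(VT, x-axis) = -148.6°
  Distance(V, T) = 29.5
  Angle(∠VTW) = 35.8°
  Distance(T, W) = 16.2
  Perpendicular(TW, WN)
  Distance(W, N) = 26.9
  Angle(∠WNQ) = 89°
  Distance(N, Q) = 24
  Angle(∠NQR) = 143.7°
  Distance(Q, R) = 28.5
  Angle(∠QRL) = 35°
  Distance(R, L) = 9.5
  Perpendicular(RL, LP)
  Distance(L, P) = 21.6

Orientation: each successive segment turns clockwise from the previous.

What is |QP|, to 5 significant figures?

14.809

V is at the origin; VT runs at -148.6° with length 29.5, so T = (-25.180, -15.370). ∠VTW = 35.8° gives TW at 67.200° from the x-axis; with |TW| = 16.2, W = (-18.902, -0.43560). TW is perpendicular to WN, so WN runs at -22.800°; with |WN| = 26.9, N = (5.8961, -10.860). ∠WNQ = 89.0° gives NQ at -113.80° from the x-axis; with |NQ| = 24.0, Q = (-3.7890, -32.819). ∠NQR = 143.7° gives QR at -150.10° from the x-axis; with |QR| = 28.5, R = (-28.496, -47.026). ∠QRL = 35.0° gives RL at 64.900° from the x-axis; with |RL| = 9.5, L = (-24.466, -38.423). RL ⟂ LP, so LP runs at -25.100°; with |LP| = 21.6, P = (-4.9053, -47.586). Then |QP| = |P − Q| = 14.809.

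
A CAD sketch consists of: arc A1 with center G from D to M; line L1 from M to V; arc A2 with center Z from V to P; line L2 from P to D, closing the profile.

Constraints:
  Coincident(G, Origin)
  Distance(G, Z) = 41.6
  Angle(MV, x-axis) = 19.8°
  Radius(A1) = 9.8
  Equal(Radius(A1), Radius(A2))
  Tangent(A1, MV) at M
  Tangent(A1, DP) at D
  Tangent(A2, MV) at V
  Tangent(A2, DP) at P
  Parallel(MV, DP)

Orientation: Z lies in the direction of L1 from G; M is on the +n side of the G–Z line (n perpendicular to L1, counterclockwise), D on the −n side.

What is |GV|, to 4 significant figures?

42.74

The slot axis is L1's direction at 19.8°, so u = (cos 19.8°, sin 19.8°) = (0.9409, 0.3387) and n = (−sin 19.8°, cos 19.8°) = (-0.3387, 0.9409). G is at the origin and Z lies 41.6 along u from G, so Z = 41.6·u = (39.14, 14.09). Tangency of A1 to both parallel lines with radius 9.8 puts M and D at G ± 9.8·n: M = (-3.320, 9.221), D = (3.320, -9.221). Equal radii place V and P the same way about Z: V = Z + 9.8·n = (35.82, 23.31), P = Z − 9.8·n = (42.46, 4.871). Then |GV| = |V − G| = 42.74.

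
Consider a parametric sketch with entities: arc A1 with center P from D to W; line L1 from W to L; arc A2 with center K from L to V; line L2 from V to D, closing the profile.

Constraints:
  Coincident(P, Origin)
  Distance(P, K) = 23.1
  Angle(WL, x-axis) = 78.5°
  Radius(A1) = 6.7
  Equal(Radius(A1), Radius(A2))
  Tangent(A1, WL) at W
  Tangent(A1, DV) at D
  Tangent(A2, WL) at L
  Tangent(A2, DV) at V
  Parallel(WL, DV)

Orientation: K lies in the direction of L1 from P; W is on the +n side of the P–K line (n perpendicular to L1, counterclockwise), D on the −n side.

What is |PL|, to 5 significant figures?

24.052

The slot axis is L1's direction at 78.5°, so u = (cos 78.5°, sin 78.5°) = (0.19937, 0.97992) and n = (−sin 78.5°, cos 78.5°) = (-0.97992, 0.19937). P is at the origin and K lies 23.1 along u from P, so K = 23.1·u = (4.6054, 22.636). Tangency of A1 to both parallel lines with radius 6.7 puts W and D at P ± 6.7·n: W = (-6.5655, 1.3358), D = (6.5655, -1.3358). Equal radii place L and V the same way about K: L = K + 6.7·n = (-1.9601, 23.972), V = K − 6.7·n = (11.171, 21.300). Then |PL| = |L − P| = 24.052.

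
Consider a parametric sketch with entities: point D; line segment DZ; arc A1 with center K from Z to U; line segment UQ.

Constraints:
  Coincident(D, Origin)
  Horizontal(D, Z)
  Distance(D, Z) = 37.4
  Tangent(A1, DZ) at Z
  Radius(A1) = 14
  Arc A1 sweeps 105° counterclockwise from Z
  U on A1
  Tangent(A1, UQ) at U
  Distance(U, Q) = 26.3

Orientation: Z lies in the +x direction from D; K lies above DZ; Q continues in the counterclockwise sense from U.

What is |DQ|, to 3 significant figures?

61.6

D is at the origin; D and Z share the same y with |DZ| = 37.4 and Z on the +x side, so Z = (37.4, 0.00). The tangent condition forces KZ to be normal to DZ, so K = Z + (0, 14) = (37.4, 14.0). On A1, Z sits at bearing -90° from K; a 105° counterclockwise sweep puts U at bearing 15°, so U = K + 14.0·(cos 15°, sin 15°) = (50.9, 17.6). The tangent condition forces KU to be normal to UQ, so UQ runs along (−sin 15°, cos 15°); with |UQ| = 26.3, Q = (44.1, 43.0). Then |DQ| = |Q − D| = 61.6.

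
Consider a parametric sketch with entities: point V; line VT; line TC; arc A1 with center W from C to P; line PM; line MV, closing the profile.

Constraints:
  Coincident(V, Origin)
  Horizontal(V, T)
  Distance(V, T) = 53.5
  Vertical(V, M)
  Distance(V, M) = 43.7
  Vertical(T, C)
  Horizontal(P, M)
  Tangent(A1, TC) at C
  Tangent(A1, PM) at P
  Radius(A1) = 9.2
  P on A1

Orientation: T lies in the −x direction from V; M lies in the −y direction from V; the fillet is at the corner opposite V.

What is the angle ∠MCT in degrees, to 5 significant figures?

99.757°

The virtual corner opposite V is at (-53.500, -43.700). Since A1 is tangent to TC there, WC ⟂ TC and since A1 is tangent to PM there, WP ⟂ PM, with radius 9.2, so the center W sits 9.2 in from both sides at W = (-44.300, -34.500). That places the tangent points at C = (-53.500, -34.500) on TC and P = (-44.300, -43.700) on PM. Then cos ∠MCT = CM·CT / (|CM||CT|), giving 99.757°.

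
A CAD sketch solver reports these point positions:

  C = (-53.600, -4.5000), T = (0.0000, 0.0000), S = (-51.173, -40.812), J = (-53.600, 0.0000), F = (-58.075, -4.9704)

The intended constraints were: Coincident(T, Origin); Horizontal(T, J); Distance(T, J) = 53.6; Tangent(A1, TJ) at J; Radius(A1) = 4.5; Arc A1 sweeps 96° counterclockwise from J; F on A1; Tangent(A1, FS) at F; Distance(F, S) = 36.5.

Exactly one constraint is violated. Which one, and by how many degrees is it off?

Tangent(A1, FS) at F — off by 4.90°.

T = (0.00, 0.00) ✓; T.y = 0.00, J.y = 0.00 ✓; |TJ| = 53.60 ✓; ∠(CJ, JT) = 90.00° ✓; |CJ| = 4.500 ✓; bearing(C→F) − bearing(C→J) = 96.00° ✓; |CF| = 4.500 ✓; ∠(CF, FS) = 85.10° ✗; |FS| = 36.50 ✓.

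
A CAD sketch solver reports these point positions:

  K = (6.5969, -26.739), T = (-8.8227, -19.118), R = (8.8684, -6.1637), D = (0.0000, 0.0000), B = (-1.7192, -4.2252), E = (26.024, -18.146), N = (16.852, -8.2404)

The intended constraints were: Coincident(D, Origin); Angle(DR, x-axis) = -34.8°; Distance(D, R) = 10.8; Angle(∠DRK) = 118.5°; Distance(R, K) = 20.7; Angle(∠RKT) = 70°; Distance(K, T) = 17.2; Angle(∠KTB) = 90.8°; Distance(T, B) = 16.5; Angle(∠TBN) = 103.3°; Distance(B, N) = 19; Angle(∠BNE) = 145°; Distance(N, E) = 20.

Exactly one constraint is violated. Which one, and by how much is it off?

Distance(N, E) = 20 — off by 6.50.

D = (0.00, 0.00) ✓; DR at -34.80° ✓; |DR| = 10.80 ✓; ∠DRK = 118.5° ✓; |RK| = 20.70 ✓; ∠RKT = 70.00° ✓; |KT| = 17.20 ✓; ∠KTB = 90.80° ✓; |TB| = 16.50 ✓; ∠TBN = 103.3° ✓; |BN| = 19.00 ✓; ∠BNE = 145.0° ✓; |NE| = 13.50 ✗.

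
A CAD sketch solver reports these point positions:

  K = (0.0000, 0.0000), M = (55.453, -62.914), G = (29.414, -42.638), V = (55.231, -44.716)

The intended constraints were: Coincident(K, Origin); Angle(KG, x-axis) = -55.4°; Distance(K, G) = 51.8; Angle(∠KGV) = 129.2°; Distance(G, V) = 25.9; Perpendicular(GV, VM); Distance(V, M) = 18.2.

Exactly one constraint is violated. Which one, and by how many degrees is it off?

Perpendicular(GV, VM) — off by 5.30°.

K = (0.00, 0.00) ✓; KG at -55.40° ✓; |KG| = 51.80 ✓; ∠KGV = 129.2° ✓; |GV| = 25.90 ✓; ∠(GV, VM) = 84.70° ✗; |VM| = 18.20 ✓.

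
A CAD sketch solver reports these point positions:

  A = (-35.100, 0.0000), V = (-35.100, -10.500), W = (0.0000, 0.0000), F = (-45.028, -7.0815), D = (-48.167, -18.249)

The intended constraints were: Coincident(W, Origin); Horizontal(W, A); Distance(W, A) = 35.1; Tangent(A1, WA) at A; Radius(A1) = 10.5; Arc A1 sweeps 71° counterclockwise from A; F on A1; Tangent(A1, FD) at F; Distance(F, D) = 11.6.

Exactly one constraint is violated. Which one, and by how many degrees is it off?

Tangent(A1, FD) at F — off by 3.30°.

W = (0.00, 0.00) ✓; W.y = 0.00, A.y = 0.00 ✓; |WA| = 35.10 ✓; ∠(VA, AW) = 90.00° ✓; |VA| = 10.50 ✓; bearing(V→F) − bearing(V→A) = 71.00° ✓; |VF| = 10.50 ✓; ∠(VF, FD) = 86.70° ✗; |FD| = 11.60 ✓.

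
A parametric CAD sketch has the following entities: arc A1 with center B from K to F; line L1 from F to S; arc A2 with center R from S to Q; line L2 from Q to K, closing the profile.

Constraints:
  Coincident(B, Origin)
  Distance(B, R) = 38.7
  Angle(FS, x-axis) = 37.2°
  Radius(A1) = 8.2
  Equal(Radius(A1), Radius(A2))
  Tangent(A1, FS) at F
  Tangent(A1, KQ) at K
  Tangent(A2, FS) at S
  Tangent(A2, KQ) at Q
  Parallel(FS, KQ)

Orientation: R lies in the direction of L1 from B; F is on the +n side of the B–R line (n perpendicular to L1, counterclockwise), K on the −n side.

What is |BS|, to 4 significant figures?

39.56

Tangency of A1 to both parallel lines with radius 8.2 puts F and K at B ± 8.2·n: F = (-4.958, 6.532), K = (4.958, -6.532). Equal radii place S and Q the same way about R: S = R + 8.2·n = (25.87, 29.93), Q = R − 8.2·n = (35.78, 16.87). Then |BS| = |S − B| = 39.56.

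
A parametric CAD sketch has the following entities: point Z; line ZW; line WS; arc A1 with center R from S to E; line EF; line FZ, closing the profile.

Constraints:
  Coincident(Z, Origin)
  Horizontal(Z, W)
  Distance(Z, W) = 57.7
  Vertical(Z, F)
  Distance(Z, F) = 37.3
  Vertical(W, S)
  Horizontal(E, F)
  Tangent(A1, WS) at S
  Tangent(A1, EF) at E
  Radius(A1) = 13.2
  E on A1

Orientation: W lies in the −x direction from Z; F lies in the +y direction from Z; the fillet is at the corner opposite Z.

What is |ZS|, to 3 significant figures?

62.5

Z is at the origin; Z and W share the same y with |ZW| = 57.7 and W on the −x side, so W = (-57.7, 0.00). ZF is vertical with |ZF| = 37.3 and F on the +y side, so F = (0.00, 37.3). The virtual corner opposite Z is at (-57.7, 37.3). Tangency of A1 to WS means the radius RS is perpendicular to WS and A1 meets EF tangentially, so RE is at right angles to EF, with radius 13.2, so the center R sits 13.2 in from both sides at R = (-44.5, 24.1). That places the tangent points at S = (-57.7, 24.1) on WS and E = (-44.5, 37.3) on EF. Then |ZS| = |S − Z| = 62.5.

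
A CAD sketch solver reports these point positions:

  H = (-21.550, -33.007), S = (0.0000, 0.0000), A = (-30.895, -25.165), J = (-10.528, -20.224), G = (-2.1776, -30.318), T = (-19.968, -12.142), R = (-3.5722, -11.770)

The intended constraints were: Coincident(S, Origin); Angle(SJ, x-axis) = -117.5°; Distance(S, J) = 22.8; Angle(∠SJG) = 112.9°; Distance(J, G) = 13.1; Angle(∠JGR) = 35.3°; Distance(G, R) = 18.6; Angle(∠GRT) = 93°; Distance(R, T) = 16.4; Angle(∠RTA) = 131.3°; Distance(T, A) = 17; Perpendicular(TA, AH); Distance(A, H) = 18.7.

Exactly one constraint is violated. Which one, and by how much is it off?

Distance(A, H) = 18.7 — off by 6.50.

S = (0.00, 0.00) ✓; SJ at -117.5° ✓; |SJ| = 22.80 ✓; ∠SJG = 112.9° ✓; |JG| = 13.10 ✓; ∠JGR = 35.30° ✓; |GR| = 18.60 ✓; ∠GRT = 93.00° ✓; |RT| = 16.40 ✓; ∠RTA = 131.3° ✓; |TA| = 17.00 ✓; ∠(TA, AH) = 90.00° ✓; |AH| = 12.20 ✗.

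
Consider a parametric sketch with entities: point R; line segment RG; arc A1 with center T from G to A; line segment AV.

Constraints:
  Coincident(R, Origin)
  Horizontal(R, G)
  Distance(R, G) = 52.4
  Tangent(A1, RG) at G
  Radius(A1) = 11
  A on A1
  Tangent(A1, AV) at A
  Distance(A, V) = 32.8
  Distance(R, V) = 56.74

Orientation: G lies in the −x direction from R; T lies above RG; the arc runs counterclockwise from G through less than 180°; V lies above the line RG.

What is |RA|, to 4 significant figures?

42.60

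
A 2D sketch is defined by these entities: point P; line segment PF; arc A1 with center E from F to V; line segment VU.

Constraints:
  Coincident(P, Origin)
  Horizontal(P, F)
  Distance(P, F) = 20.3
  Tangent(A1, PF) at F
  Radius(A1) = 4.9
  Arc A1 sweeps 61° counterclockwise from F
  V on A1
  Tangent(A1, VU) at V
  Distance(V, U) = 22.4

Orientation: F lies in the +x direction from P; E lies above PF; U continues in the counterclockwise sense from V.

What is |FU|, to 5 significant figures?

26.805

P is at the origin; P and F share the same y with |PF| = 20.3 and F on the +x side, so F = (20.300, 0.0000). Since A1 is tangent to PF there, EF ⟂ PF, so E = F + (0, 4.9) = (20.300, 4.9000). On A1, F sits at bearing -90° from E; a 61° counterclockwise sweep puts V at bearing -29°, so V = E + 4.9·(cos -29°, sin -29°) = (24.586, 2.5244). A1 meets VU tangentially, so EV is at right angles to VU, so VU runs along (−sin -29°, cos -29°); with |VU| = 22.4, U = (35.445, 22.116). Then |FU| = |U − F| = 26.805.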